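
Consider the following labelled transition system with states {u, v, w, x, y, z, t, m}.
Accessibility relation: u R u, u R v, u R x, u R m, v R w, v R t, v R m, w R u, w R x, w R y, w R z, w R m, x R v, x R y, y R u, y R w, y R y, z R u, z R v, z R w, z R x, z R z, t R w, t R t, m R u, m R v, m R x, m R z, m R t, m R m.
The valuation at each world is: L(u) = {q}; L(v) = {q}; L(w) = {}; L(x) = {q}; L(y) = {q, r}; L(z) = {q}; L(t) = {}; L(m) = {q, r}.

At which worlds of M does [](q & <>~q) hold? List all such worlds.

x

Let φ = [](q & <>~q). Evaluate φ at each world:
  u (successors {u, v, x, m}): φ is false.
  v (successors {w, t, m}): φ is false.
  w (successors {u, x, y, z, m}): φ is false.
  x (successors {v, y}): φ is true.
  y (successors {u, w, y}): φ is false.
  z (successors {u, v, w, x, z}): φ is false.
  t (successors {w, t}): φ is false.
  m (successors {u, v, x, z, t, m}): φ is false.
For instance, at t:
  At t: [](q & <>~q) requires q & <>~q at every successor {w, t}.
    q & <>~q fails at w, so [](q & <>~q) is false at t.
      At w: q is false, <>~q is false, so q & <>~q is false.
Satisfying worlds: {x}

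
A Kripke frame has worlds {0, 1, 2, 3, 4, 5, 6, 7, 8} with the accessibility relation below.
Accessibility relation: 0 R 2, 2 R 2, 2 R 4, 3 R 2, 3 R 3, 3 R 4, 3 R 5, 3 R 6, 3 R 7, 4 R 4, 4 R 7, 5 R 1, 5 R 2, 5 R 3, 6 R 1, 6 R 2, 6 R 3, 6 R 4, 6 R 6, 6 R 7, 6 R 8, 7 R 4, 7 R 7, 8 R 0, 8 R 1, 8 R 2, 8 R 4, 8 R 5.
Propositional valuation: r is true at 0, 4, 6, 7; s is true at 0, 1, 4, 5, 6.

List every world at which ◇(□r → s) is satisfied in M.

0, 2, 3, 4, 5, 6, 7, 8

Recall that □ψ holds at a world iff ψ holds at every accessible world, and ◇ψ holds iff ψ holds at some accessible world.
Let φ = ◇(□r → s). Evaluate φ at each world:
  0 (successors {2}): φ is true.
  1 (successors ∅): φ is false.
  2 (successors {2, 4}): φ is true.
  3 (successors {2, 3, 4, 5, 6, 7}): φ is true.
  4 (successors {4, 7}): φ is true.
  5 (successors {1, 2, 3}): φ is true.
  6 (successors {1, 2, 3, 4, 6, 7, 8}): φ is true.
  7 (successors {4, 7}): φ is true.
  8 (successors {0, 1, 2, 4, 5}): φ is true.
For instance, at 2:
  At 2: ◇(□r → s) requires □r → s at some successor in {2, 4}.
    □r → s holds at 2, so ◇(□r → s) is true at 2.
      At 2: □r is false, s is false, so □r → s is true.
Satisfying worlds: {0, 2, 3, 4, 5, 6, 7, 8}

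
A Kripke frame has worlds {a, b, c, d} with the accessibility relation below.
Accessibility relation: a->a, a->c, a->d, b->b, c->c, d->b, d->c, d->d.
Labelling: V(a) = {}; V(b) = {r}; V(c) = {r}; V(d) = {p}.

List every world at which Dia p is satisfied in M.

Recall that Dia ψ holds at a world iff ψ holds at some accessible world.
Let φ = Dia p. Evaluate φ at each world:
  a (successors {a, c, d}): φ is true.
  b (successors {b}): φ is false.
  c (successors {c}): φ is false.
  d (successors {b, c, d}): φ is true.
For instance, at d:
  At d: Dia p requires p at some successor in {b, c, d}.
    p holds at d, so Dia p is true at d.
Satisfying worlds: {a, d}

a, d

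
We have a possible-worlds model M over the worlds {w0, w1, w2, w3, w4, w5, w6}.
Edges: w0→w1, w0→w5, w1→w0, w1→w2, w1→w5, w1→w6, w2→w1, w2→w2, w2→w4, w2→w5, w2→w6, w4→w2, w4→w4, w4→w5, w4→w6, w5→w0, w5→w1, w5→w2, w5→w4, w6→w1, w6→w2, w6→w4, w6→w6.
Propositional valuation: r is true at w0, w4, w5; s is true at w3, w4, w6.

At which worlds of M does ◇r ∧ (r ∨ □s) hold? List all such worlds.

w0, w4, w5

Let φ = ◇r ∧ (r ∨ □s). Evaluate φ at each world:
  w0 (successors {w1, w5}): φ is true.
  w1 (successors {w0, w2, w5, w6}): φ is false.
  w2 (successors {w1, w2, w4, w5, w6}): φ is false.
  w3 (successors ∅): φ is false.
  w4 (successors {w2, w4, w5, w6}): φ is true.
  w5 (successors {w0, w1, w2, w4}): φ is true.
  w6 (successors {w1, w2, w4, w6}): φ is false.
For instance, at w6:
  At w6: ◇r is true, r ∨ □s is false, so ◇r ∧ (r ∨ □s) is false.
    At w6: ◇r requires r at some successor in {w1, w2, w4, w6}.
      r holds at w4, so ◇r is true at w6.
    At w6: r is false, □s is false, so r ∨ □s is false.
      At w6: □s requires s at every successor {w1, w2, w4, w6}.
        s fails at w1, so □s is false at w6.
Satisfying worlds: {w0, w4, w5}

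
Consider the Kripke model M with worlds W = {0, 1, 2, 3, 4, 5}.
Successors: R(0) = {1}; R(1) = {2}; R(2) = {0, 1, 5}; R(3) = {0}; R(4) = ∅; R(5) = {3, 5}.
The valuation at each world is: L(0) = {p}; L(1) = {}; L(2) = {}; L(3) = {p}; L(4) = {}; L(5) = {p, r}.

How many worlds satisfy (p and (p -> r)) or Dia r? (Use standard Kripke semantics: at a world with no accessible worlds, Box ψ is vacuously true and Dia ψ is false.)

Recall that Dia ψ holds at a world iff ψ holds at some accessible world.
Let φ = (p and (p -> r)) or Dia r. Evaluate φ at each world:
  0 (successors {1}): φ is false.
  1 (successors {2}): φ is false.
  2 (successors {0, 1, 5}): φ is true.
  3 (successors {0}): φ is false.
  4 (successors ∅): φ is false.
  5 (successors {3, 5}): φ is true.
For instance, at 2:
  At 2: p and (p -> r) is false, Dia r is true, so (p and (p -> r)) or Dia r is true.
    At 2: Dia r requires r at some successor in {0, 1, 5}.
      r holds at 5, so Dia r is true at 2.
Satisfying worlds: {2, 5}

2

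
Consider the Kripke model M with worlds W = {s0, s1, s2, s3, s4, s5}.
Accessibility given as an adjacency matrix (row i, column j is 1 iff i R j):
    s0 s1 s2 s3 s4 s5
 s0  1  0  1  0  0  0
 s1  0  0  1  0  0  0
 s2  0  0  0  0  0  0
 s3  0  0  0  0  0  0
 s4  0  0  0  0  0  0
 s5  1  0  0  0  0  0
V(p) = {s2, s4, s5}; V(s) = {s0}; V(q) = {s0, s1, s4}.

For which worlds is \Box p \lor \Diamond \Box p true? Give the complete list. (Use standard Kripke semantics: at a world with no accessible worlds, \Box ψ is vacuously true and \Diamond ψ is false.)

s0, s1, s2, s3, s4

Let φ = \Box p \lor \Diamond \Box p. Evaluate φ at each world:
  s0 (successors {s0, s2}): φ is true.
  s1 (successors {s2}): φ is true.
  s2 (successors ∅): φ is true.
  s3 (successors ∅): φ is true.
  s4 (successors ∅): φ is true.
  s5 (successors {s0}): φ is false.
For instance, at s0:
  At s0: \Box p is false, \Diamond \Box p is true, so \Box p \lor \Diamond \Box p is true.
    At s0: \Box p requires p at every successor {s0, s2}.
      p fails at s0, so \Box p is false at s0.
    At s0: \Diamond \Box p requires \Box p at some successor in {s0, s2}.
      \Box p holds at s2, so \Diamond \Box p is true at s0.
Satisfying worlds: {s0, s1, s2, s3, s4}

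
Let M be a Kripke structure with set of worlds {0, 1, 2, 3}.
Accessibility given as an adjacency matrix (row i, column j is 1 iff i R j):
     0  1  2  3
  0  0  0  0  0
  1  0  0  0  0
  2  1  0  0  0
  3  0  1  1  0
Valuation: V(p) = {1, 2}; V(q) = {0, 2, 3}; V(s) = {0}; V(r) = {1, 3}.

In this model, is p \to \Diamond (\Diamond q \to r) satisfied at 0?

Recall that \Diamond ψ holds at a world iff ψ holds at some accessible world.
At 0: p is false, \Diamond (\Diamond q \to r) is false, so p \to \Diamond (\Diamond q \to r) is true.
  At 0: no accessible worlds, so \Diamond (\Diamond q \to r) is false.

Yes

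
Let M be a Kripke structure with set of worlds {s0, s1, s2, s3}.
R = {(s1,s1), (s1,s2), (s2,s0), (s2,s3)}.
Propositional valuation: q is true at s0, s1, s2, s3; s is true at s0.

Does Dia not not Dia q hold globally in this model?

Let φ = Dia not not Dia q. Evaluate φ at each world:
  s0 (successors ∅): φ is false.
  s1 (successors {s1, s2}): φ is true.
  s2 (successors {s0, s3}): φ is false.
  s3 (successors ∅): φ is false.
Detail at s0 (counterexample):
  At s0: no accessible worlds, so Dia not not Dia q is false.

No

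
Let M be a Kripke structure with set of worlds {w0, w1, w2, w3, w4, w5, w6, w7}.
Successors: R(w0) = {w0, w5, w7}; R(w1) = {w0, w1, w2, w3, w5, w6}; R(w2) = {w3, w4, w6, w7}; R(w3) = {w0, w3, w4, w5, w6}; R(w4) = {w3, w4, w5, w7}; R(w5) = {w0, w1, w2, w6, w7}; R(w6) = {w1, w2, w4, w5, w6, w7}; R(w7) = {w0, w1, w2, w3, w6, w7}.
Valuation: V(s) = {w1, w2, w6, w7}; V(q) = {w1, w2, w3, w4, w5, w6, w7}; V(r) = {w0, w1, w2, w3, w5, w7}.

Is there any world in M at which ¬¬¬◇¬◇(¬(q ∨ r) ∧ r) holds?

Let φ = ¬¬¬◇¬◇(¬(q ∨ r) ∧ r). Evaluate φ at each world:
  w0 (successors {w0, w5, w7}): φ is false.
  w1 (successors {w0, w1, w2, w3, w5, w6}): φ is false.
  w2 (successors {w3, w4, w6, w7}): φ is false.
  w3 (successors {w0, w3, w4, w5, w6}): φ is false.
  w4 (successors {w3, w4, w5, w7}): φ is false.
  w5 (successors {w0, w1, w2, w6, w7}): φ is false.
  w6 (successors {w1, w2, w4, w5, w6, w7}): φ is false.
  w7 (successors {w0, w1, w2, w3, w6, w7}): φ is false.
For instance, at w0:
  At w0: ¬¬◇¬◇(¬(q ∨ r) ∧ r) is true, so ¬¬¬◇¬◇(¬(q ∨ r) ∧ r) is false.
    At w0: ¬◇¬◇(¬(q ∨ r) ∧ r) is false, so ¬¬◇¬◇(¬(q ∨ r) ∧ r) is true.
      At w0: ◇¬◇(¬(q ∨ r) ∧ r) is true, so ¬◇¬◇(¬(q ∨ r) ∧ r) is false.

No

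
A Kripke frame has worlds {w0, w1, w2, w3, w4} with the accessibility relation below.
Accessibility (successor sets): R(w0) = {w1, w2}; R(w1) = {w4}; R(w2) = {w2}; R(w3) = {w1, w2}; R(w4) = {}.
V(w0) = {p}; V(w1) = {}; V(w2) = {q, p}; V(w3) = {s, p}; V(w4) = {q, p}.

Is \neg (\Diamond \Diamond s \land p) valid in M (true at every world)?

Let φ = \neg (\Diamond \Diamond s \land p). Evaluate φ at each world:
  w0 (successors {w1, w2}): φ is true.
  w1 (successors {w4}): φ is true.
  w2 (successors {w2}): φ is true.
  w3 (successors {w1, w2}): φ is true.
  w4 (successors ∅): φ is true.
For instance, at w2:
  At w2: \Diamond \Diamond s \land p is false, so \neg (\Diamond \Diamond s \land p) is true.
    At w2: \Diamond \Diamond s is false, p is true, so \Diamond \Diamond s \land p is false.
      At w2: \Diamond \Diamond s requires \Diamond s at some successor in {w2}.
        At w2: \Diamond s is false.
      So \Diamond \Diamond s is false at w2.

Yes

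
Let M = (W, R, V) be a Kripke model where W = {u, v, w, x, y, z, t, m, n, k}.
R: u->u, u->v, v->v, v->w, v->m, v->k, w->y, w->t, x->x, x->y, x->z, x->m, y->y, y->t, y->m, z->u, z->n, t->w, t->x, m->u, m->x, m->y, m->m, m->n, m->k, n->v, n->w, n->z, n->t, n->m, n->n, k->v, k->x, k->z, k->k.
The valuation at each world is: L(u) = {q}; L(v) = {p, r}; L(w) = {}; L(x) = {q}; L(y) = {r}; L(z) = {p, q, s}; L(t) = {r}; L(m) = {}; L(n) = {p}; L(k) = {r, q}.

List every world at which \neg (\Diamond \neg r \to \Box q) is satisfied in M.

u, v, x, y, z, t, m, n, k

Let φ = \neg (\Diamond \neg r \to \Box q). Evaluate φ at each world:
  u (successors {u, v}): φ is true.
  v (successors {v, w, m, k}): φ is true.
  w (successors {y, t}): φ is false.
  x (successors {x, y, z, m}): φ is true.
  y (successors {y, t, m}): φ is true.
  z (successors {u, n}): φ is true.
  t (successors {w, x}): φ is true.
  m (successors {u, x, y, m, n, k}): φ is true.
  n (successors {v, w, z, t, m, n}): φ is true.
  k (successors {v, x, z, k}): φ is true.
For instance, at u:
  At u: \Diamond \neg r \to \Box q is false, so \neg (\Diamond \neg r \to \Box q) is true.
    At u: \Diamond \neg r is true, \Box q is false, so \Diamond \neg r \to \Box q is false.
      At u: \Diamond \neg r requires \neg r at some successor in {u, v}.
        \neg r holds at u, so \Diamond \neg r is true at u.
      At u: \Box q requires q at every successor {u, v}.
        q fails at v, so \Box q is false at u.
Satisfying worlds: {u, v, x, y, z, t, m, n, k}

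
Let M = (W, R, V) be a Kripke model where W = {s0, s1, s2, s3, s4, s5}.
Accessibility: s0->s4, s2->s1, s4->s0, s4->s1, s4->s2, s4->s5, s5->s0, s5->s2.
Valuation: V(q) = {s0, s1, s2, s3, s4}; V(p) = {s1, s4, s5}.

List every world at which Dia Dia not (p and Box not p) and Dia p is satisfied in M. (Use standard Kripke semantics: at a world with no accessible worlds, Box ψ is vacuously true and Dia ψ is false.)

s0, s4

Let φ = Dia Dia not (p and Box not p) and Dia p. Evaluate φ at each world:
  s0 (successors {s4}): φ is true.
  s1 (successors ∅): φ is false.
  s2 (successors {s1}): φ is false.
  s3 (successors ∅): φ is false.
  s4 (successors {s0, s1, s2, s5}): φ is true.
  s5 (successors {s0, s2}): φ is false.
For instance, at s4:
  At s4: Dia Dia not (p and Box not p) is true, Dia p is true, so Dia Dia not (p and Box not p) and Dia p is true.
    At s4: Dia Dia not (p and Box not p) requires Dia not (p and Box not p) at some successor in {s0, s1, s2, s5}.
      Dia not (p and Box not p) holds at s0, so Dia Dia not (p and Box not p) is true at s4.
    At s4: Dia p requires p at some successor in {s0, s1, s2, s5}.
      p holds at s1, so Dia p is true at s4.
Satisfying worlds: {s0, s4}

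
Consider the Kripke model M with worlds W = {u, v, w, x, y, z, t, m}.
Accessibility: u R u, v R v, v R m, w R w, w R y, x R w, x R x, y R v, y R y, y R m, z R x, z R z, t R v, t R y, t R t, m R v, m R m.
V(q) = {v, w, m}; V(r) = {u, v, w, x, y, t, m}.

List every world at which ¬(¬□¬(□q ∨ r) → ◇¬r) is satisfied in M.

Let φ = ¬(¬□¬(□q ∨ r) → ◇¬r). Evaluate φ at each world:
  u (successors {u}): φ is true.
  v (successors {v, m}): φ is true.
  w (successors {w, y}): φ is true.
  x (successors {w, x}): φ is true.
  y (successors {v, y, m}): φ is true.
  z (successors {x, z}): φ is false.
  t (successors {v, y, t}): φ is true.
  m (successors {v, m}): φ is true.
For instance, at z:
  At z: ¬□¬(□q ∨ r) → ◇¬r is true, so ¬(¬□¬(□q ∨ r) → ◇¬r) is false.
    At z: ¬□¬(□q ∨ r) is true, ◇¬r is true, so ¬□¬(□q ∨ r) → ◇¬r is true.
      At z: □¬(□q ∨ r) is false, so ¬□¬(□q ∨ r) is true.
      At z: ◇¬r requires ¬r at some successor in {x, z}.
        ¬r holds at z, so ◇¬r is true at z.
Satisfying worlds: {u, v, w, x, y, t, m}

u, v, w, x, y, t, m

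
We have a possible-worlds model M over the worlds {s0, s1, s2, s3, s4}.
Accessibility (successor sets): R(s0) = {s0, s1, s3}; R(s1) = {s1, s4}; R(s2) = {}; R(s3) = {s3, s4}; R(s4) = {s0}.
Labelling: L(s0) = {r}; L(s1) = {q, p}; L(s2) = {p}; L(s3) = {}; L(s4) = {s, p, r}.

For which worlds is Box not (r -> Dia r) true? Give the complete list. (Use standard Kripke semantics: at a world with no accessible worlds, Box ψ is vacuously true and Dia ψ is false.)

s2

Let φ = Box not (r -> Dia r). Evaluate φ at each world:
  s0 (successors {s0, s1, s3}): φ is false.
  s1 (successors {s1, s4}): φ is false.
  s2 (successors ∅): φ is true.
  s3 (successors {s3, s4}): φ is false.
  s4 (successors {s0}): φ is false.
For instance, at s4:
  At s4: Box not (r -> Dia r) requires not (r -> Dia r) at every successor {s0}.
    not (r -> Dia r) fails at s0, so Box not (r -> Dia r) is false at s4.
      At s0: r -> Dia r is true, so not (r -> Dia r) is false.
Satisfying worlds: {s2}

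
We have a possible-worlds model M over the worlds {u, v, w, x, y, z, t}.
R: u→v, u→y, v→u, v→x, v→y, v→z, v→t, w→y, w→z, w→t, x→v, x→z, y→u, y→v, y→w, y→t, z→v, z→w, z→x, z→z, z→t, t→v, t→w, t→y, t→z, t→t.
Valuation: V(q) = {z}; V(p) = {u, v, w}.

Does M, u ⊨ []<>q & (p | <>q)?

At u: []<>q is false, p | <>q is true, so []<>q & (p | <>q) is false.
  At u: []<>q requires <>q at every successor {v, y}.
    <>q fails at y, so []<>q is false at u.
      At y: <>q requires q at some successor in {u, v, w, t}.
        At u: q is false.
        At v: q is false.
        At w: q is false.
        At t: q is false.
      So <>q is false at y.
  At u: p is true, <>q is false, so p | <>q is true.
    At u: <>q requires q at some successor in {v, y}.
      At v: q is false.
      At y: q is false.
    So <>q is false at u.

No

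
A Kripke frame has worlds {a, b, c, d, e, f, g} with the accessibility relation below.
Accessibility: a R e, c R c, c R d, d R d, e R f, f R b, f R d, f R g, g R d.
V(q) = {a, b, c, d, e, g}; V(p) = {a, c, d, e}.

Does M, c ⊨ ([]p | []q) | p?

At c: []p | []q is true, p is true, so ([]p | []q) | p is true.
  At c: []p is true, []q is true, so []p | []q is true.
    At c: []p requires p at every successor {c, d}.
      At c: p is true.
      At d: p is true.
    So []p is true at c.
    At c: []q requires q at every successor {c, d}.
      At c: q is true.
      At d: q is true.
    So []q is true at c.

Yes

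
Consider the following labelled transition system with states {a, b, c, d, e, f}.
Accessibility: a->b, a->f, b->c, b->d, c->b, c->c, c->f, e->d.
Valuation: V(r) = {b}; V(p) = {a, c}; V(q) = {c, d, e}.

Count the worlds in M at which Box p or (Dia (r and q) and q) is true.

2

Recall that Box ψ holds at a world iff ψ holds at every accessible world, and Dia ψ holds iff ψ holds at some accessible world.
Let φ = Box p or (Dia (r and q) and q). Evaluate φ at each world:
  a (successors {b, f}): φ is false.
  b (successors {c, d}): φ is false.
  c (successors {b, c, f}): φ is false.
  d (successors ∅): φ is true.
  e (successors {d}): φ is false.
  f (successors ∅): φ is true.
For instance, at a:
  At a: Box p is false, Dia (r and q) and q is false, so Box p or (Dia (r and q) and q) is false.
    At a: Box p requires p at every successor {b, f}.
      p fails at b, so Box p is false at a.
    At a: Dia (r and q) is false, q is false, so Dia (r and q) and q is false.
      At a: Dia (r and q) requires r and q at some successor in {b, f}.
        At b: r and q is false.
        At f: r and q is false.
      So Dia (r and q) is false at a.
Satisfying worlds: {d, f}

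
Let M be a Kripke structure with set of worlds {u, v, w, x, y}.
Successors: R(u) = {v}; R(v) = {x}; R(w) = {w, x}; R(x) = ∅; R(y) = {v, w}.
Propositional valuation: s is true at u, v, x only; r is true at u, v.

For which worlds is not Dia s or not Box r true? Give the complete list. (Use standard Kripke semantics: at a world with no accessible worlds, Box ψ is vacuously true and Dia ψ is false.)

v, w, x, y

Let φ = not Dia s or not Box r. Evaluate φ at each world:
  u (successors {v}): φ is false.
  v (successors {x}): φ is true.
  w (successors {w, x}): φ is true.
  x (successors ∅): φ is true.
  y (successors {v, w}): φ is true.
For instance, at y:
  At y: not Dia s is false, not Box r is true, so not Dia s or not Box r is true.
    At y: Dia s is true, so not Dia s is false.
      At y: Dia s requires s at some successor in {v, w}.
        s holds at v, so Dia s is true at y.
    At y: Box r is false, so not Box r is true.
      At y: Box r requires r at every successor {v, w}.
        r fails at w, so Box r is false at y.
Satisfying worlds: {v, w, x, y}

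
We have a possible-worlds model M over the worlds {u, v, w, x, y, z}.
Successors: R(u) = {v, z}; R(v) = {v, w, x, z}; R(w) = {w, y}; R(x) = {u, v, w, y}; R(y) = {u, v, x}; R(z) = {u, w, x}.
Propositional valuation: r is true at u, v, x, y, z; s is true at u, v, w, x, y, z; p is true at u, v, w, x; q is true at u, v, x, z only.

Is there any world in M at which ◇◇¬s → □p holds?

Recall that □ψ holds at a world iff ψ holds at every accessible world, and ◇ψ holds iff ψ holds at some accessible world.
Let φ = ◇◇¬s → □p. Evaluate φ at each world:
  u (successors {v, z}): φ is true.
  v (successors {v, w, x, z}): φ is true.
  w (successors {w, y}): φ is true.
  x (successors {u, v, w, y}): φ is true.
  y (successors {u, v, x}): φ is true.
  z (successors {u, w, x}): φ is true.
Detail at u (witness):
  At u: ◇◇¬s is false, □p is false, so ◇◇¬s → □p is true.
    At u: ◇◇¬s requires ◇¬s at some successor in {v, z}.
      At v: ◇¬s is false.
      At z: ◇¬s is false.
    So ◇◇¬s is false at u.
    At u: □p requires p at every successor {v, z}.
      p fails at z, so □p is false at u.

Yes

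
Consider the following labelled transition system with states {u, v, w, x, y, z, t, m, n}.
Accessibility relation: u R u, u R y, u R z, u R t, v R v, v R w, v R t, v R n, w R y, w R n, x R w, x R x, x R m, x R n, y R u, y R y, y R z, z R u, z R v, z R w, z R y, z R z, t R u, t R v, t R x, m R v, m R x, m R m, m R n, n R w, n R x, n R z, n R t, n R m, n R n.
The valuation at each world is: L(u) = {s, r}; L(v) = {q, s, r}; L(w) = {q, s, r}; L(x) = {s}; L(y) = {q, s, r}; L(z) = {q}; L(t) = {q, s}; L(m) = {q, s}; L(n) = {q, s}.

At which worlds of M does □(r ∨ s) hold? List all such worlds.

v, w, x, t, m

Let φ = □(r ∨ s). Evaluate φ at each world:
  u (successors {u, y, z, t}): φ is false.
  v (successors {v, w, t, n}): φ is true.
  w (successors {y, n}): φ is true.
  x (successors {w, x, m, n}): φ is true.
  y (successors {u, y, z}): φ is false.
  z (successors {u, v, w, y, z}): φ is false.
  t (successors {u, v, x}): φ is true.
  m (successors {v, x, m, n}): φ is true.
  n (successors {w, x, z, t, m, n}): φ is false.
For instance, at x:
  At x: □(r ∨ s) requires r ∨ s at every successor {w, x, m, n}.
    At w: r ∨ s is true.
    At x: r ∨ s is true.
    At m: r ∨ s is true.
    At n: r ∨ s is true.
  So □(r ∨ s) is true at x.
Satisfying worlds: {v, w, x, t, m}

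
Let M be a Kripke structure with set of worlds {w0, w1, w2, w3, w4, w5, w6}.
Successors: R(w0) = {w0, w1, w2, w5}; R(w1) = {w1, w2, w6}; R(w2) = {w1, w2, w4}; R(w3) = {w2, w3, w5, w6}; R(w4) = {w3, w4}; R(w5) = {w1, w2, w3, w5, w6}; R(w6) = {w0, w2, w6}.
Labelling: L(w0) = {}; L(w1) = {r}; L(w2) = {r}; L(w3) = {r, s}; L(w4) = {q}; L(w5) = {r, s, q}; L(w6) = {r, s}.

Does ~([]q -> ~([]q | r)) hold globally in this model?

Let φ = ~([]q -> ~([]q | r)). Evaluate φ at each world:
  w0 (successors {w0, w1, w2, w5}): φ is false.
  w1 (successors {w1, w2, w6}): φ is false.
  w2 (successors {w1, w2, w4}): φ is false.
  w3 (successors {w2, w3, w5, w6}): φ is false.
  w4 (successors {w3, w4}): φ is false.
  w5 (successors {w1, w2, w3, w5, w6}): φ is false.
  w6 (successors {w0, w2, w6}): φ is false.
Detail at w0 (counterexample):
  At w0: []q -> ~([]q | r) is true, so ~([]q -> ~([]q | r)) is false.
    At w0: []q is false, ~([]q | r) is true, so []q -> ~([]q | r) is true.
      At w0: []q requires q at every successor {w0, w1, w2, w5}.
        q fails at w0, so []q is false at w0.
      At w0: []q | r is false, so ~([]q | r) is true.

No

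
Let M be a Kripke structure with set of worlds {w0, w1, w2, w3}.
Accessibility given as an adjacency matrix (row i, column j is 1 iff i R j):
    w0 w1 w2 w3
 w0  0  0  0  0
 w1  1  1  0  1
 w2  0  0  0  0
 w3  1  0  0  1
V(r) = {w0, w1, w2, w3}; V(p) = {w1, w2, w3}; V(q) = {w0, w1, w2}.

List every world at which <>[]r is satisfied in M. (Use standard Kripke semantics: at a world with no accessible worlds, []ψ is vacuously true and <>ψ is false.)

Recall that []ψ holds at a world iff ψ holds at every accessible world, and <>ψ holds iff ψ holds at some accessible world.
Let φ = <>[]r. Evaluate φ at each world:
  w0 (successors ∅): φ is false.
  w1 (successors {w0, w1, w3}): φ is true.
  w2 (successors ∅): φ is false.
  w3 (successors {w0, w3}): φ is true.
For instance, at w1:
  At w1: <>[]r requires []r at some successor in {w0, w1, w3}.
    []r holds at w0, so <>[]r is true at w1.
      At w0: no accessible worlds, so []r holds vacuously.
Satisfying worlds: {w1, w3}

w1, w3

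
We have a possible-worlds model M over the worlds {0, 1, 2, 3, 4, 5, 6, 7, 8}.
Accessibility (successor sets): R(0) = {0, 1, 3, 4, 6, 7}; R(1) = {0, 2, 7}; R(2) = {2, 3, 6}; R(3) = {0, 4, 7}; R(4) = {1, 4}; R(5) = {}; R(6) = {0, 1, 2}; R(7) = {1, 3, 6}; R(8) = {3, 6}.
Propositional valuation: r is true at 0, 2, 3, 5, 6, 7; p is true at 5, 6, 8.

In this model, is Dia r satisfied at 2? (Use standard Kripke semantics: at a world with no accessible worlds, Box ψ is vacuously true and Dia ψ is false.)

Yes

At 2: Dia r requires r at some successor in {2, 3, 6}.
  r holds at 2, so Dia r is true at 2.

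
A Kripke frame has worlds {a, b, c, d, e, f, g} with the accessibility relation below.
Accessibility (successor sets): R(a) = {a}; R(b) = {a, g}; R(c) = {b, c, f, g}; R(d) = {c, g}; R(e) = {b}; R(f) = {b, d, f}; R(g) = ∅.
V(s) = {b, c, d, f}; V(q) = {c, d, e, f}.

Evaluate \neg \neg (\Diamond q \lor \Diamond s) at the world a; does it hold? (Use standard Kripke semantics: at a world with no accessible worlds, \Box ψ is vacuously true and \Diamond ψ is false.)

At a: \neg (\Diamond q \lor \Diamond s) is true, so \neg \neg (\Diamond q \lor \Diamond s) is false.
  At a: \Diamond q \lor \Diamond s is false, so \neg (\Diamond q \lor \Diamond s) is true.
    At a: \Diamond q is false, \Diamond s is false, so \Diamond q \lor \Diamond s is false.
      At a: \Diamond q requires q at some successor in {a}.
        At a: q is false.
      So \Diamond q is false at a.
      At a: \Diamond s requires s at some successor in {a}.
        At a: s is false.
      So \Diamond s is false at a.

No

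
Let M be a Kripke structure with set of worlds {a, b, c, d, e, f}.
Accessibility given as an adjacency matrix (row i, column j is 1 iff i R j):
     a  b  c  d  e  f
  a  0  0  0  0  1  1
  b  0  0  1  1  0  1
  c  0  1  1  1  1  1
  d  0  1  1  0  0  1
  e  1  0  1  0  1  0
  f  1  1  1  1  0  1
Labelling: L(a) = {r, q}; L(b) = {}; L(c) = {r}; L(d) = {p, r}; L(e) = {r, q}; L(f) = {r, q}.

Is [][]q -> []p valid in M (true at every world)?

Yes

Recall that []ψ holds at a world iff ψ holds at every accessible world, and <>ψ holds iff ψ holds at some accessible world.
Let φ = [][]q -> []p. Evaluate φ at each world:
  a (successors {e, f}): φ is true.
  b (successors {c, d, f}): φ is true.
  c (successors {b, c, d, e, f}): φ is true.
  d (successors {b, c, f}): φ is true.
  e (successors {a, c, e}): φ is true.
  f (successors {a, b, c, d, f}): φ is true.
For instance, at d:
  At d: [][]q is false, []p is false, so [][]q -> []p is true.
    At d: [][]q requires []q at every successor {b, c, f}.
      []q fails at b, so [][]q is false at d.
    At d: []p requires p at every successor {b, c, f}.
      p fails at b, so []p is false at d.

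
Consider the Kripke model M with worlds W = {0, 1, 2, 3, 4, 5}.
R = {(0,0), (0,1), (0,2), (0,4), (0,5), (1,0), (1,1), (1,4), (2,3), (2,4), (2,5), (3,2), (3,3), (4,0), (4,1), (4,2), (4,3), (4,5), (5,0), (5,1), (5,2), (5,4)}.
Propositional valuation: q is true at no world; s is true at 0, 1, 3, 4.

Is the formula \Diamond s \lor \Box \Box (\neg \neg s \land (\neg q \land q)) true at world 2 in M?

Yes

At 2: \Diamond s is true, \Box \Box (\neg \neg s \land (\neg q \land q)) is false, so \Diamond s \lor \Box \Box (\neg \neg s \land (\neg q \land q)) is true.
  At 2: \Diamond s requires s at some successor in {3, 4, 5}.
    s holds at 3, so \Diamond s is true at 2.
  At 2: \Box \Box (\neg \neg s \land (\neg q \land q)) requires \Box (\neg \neg s \land (\neg q \land q)) at every successor {3, 4, 5}.
    \Box (\neg \neg s \land (\neg q \land q)) fails at 3, so \Box \Box (\neg \neg s \land (\neg q \land q)) is false at 2.
      At 3: \Box (\neg \neg s \land (\neg q \land q)) requires \neg \neg s \land (\neg q \land q) at every successor {2, 3}.
        \neg \neg s \land (\neg q \land q) fails at 2, so \Box (\neg \neg s \land (\neg q \land q)) is false at 3.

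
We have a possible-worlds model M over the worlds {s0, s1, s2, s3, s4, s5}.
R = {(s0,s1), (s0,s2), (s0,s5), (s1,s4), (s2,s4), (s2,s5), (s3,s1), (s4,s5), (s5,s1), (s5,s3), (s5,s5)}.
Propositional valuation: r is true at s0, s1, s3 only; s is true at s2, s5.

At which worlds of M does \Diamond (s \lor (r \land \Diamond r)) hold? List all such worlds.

s0, s2, s4, s5

Let φ = \Diamond (s \lor (r \land \Diamond r)). Evaluate φ at each world:
  s0 (successors {s1, s2, s5}): φ is true.
  s1 (successors {s4}): φ is false.
  s2 (successors {s4, s5}): φ is true.
  s3 (successors {s1}): φ is false.
  s4 (successors {s5}): φ is true.
  s5 (successors {s1, s3, s5}): φ is true.
For instance, at s0:
  At s0: \Diamond (s \lor (r \land \Diamond r)) requires s \lor (r \land \Diamond r) at some successor in {s1, s2, s5}.
    s \lor (r \land \Diamond r) holds at s2, so \Diamond (s \lor (r \land \Diamond r)) is true at s0.
      At s2: s is true, r \land \Diamond r is false, so s \lor (r \land \Diamond r) is true.
Satisfying worlds: {s0, s2, s4, s5}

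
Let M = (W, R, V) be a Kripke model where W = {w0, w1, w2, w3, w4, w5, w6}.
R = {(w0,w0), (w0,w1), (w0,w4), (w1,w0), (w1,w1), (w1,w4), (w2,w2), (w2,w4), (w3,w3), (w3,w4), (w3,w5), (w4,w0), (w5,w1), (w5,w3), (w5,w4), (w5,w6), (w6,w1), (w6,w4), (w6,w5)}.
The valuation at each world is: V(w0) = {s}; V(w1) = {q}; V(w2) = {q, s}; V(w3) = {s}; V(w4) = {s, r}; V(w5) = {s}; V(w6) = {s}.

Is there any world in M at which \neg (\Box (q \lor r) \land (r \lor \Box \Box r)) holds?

Let φ = \neg (\Box (q \lor r) \land (r \lor \Box \Box r)). Evaluate φ at each world:
  w0 (successors {w0, w1, w4}): φ is true.
  w1 (successors {w0, w1, w4}): φ is true.
  w2 (successors {w2, w4}): φ is true.
  w3 (successors {w3, w4, w5}): φ is true.
  w4 (successors {w0}): φ is true.
  w5 (successors {w1, w3, w4, w6}): φ is true.
  w6 (successors {w1, w4, w5}): φ is true.
Detail at w0 (witness):
  At w0: \Box (q \lor r) \land (r \lor \Box \Box r) is false, so \neg (\Box (q \lor r) \land (r \lor \Box \Box r)) is true.
    At w0: \Box (q \lor r) is false, r \lor \Box \Box r is false, so \Box (q \lor r) \land (r \lor \Box \Box r) is false.
      At w0: \Box (q \lor r) requires q \lor r at every successor {w0, w1, w4}.
        q \lor r fails at w0, so \Box (q \lor r) is false at w0.
      At w0: r is false, \Box \Box r is false, so r \lor \Box \Box r is false.

Yes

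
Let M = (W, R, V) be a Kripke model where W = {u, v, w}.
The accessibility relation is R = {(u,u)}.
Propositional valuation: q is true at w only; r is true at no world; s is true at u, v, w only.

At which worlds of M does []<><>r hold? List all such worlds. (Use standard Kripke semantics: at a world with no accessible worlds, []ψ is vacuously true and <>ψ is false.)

Recall that []ψ holds at a world iff ψ holds at every accessible world, and <>ψ holds iff ψ holds at some accessible world.
Let φ = []<><>r. Evaluate φ at each world:
  u (successors {u}): φ is false.
  v (successors ∅): φ is true.
  w (successors ∅): φ is true.
For instance, at u:
  At u: []<><>r requires <><>r at every successor {u}.
    <><>r fails at u, so []<><>r is false at u.
      At u: <><>r requires <>r at some successor in {u}.
        At u: <>r is false.
      So <><>r is false at u.
Satisfying worlds: {v, w}

v, w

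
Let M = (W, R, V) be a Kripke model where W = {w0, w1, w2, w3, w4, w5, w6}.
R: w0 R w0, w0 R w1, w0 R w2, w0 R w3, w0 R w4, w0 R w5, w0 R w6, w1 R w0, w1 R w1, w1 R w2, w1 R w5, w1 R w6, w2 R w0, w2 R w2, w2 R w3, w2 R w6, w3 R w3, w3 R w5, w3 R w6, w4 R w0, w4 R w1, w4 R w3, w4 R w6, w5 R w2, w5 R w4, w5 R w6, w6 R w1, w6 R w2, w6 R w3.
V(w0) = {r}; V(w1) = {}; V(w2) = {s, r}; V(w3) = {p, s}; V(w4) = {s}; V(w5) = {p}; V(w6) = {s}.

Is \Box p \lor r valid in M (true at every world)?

No

Let φ = \Box p \lor r. Evaluate φ at each world:
  w0 (successors {w0, w1, w2, w3, w4, w5, w6}): φ is true.
  w1 (successors {w0, w1, w2, w5, w6}): φ is false.
  w2 (successors {w0, w2, w3, w6}): φ is true.
  w3 (successors {w3, w5, w6}): φ is false.
  w4 (successors {w0, w1, w3, w6}): φ is false.
  w5 (successors {w2, w4, w6}): φ is false.
  w6 (successors {w1, w2, w3}): φ is false.
Detail at w1 (counterexample):
  At w1: \Box p is false, r is false, so \Box p \lor r is false.
    At w1: \Box p requires p at every successor {w0, w1, w2, w5, w6}.
      p fails at w0, so \Box p is false at w1.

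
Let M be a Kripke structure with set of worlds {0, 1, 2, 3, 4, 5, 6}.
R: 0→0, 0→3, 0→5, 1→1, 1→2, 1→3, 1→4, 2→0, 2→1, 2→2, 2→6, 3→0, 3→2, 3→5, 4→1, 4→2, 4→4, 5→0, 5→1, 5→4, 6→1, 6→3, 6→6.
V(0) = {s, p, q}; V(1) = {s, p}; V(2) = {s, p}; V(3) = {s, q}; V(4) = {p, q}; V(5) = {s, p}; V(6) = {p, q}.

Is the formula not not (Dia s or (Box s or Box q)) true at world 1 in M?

At 1: not (Dia s or (Box s or Box q)) is false, so not not (Dia s or (Box s or Box q)) is true.
  At 1: Dia s or (Box s or Box q) is true, so not (Dia s or (Box s or Box q)) is false.
    At 1: Dia s is true, Box s or Box q is false, so Dia s or (Box s or Box q) is true.
      At 1: Dia s requires s at some successor in {1, 2, 3, 4}.
        s holds at 1, so Dia s is true at 1.
      At 1: Box s is false, Box q is false, so Box s or Box q is false.

Yes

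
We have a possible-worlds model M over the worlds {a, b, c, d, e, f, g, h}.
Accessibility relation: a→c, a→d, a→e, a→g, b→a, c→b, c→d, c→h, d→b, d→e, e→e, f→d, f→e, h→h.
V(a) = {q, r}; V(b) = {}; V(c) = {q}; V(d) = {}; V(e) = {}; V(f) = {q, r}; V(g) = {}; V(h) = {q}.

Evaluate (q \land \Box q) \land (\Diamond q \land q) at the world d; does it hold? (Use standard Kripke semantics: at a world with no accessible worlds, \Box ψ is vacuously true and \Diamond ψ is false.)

Recall that \Box ψ holds at a world iff ψ holds at every accessible world, and \Diamond ψ holds iff ψ holds at some accessible world.
At d: q \land \Box q is false, \Diamond q \land q is false, so (q \land \Box q) \land (\Diamond q \land q) is false.
  At d: q is false, \Box q is false, so q \land \Box q is false.
    At d: \Box q requires q at every successor {b, e}.
      q fails at b, so \Box q is false at d.
  At d: \Diamond q is false, q is false, so \Diamond q \land q is false.
    At d: \Diamond q requires q at some successor in {b, e}.
      At b: q is false.
      At e: q is false.
    So \Diamond q is false at d.

No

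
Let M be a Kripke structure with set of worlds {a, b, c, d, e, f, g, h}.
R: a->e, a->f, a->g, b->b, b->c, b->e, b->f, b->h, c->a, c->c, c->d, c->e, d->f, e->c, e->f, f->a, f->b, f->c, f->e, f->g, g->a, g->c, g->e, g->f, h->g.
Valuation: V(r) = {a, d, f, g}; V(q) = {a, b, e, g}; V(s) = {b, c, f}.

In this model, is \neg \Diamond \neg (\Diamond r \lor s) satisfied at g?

At g: \Diamond \neg (\Diamond r \lor s) is false, so \neg \Diamond \neg (\Diamond r \lor s) is true.
  At g: \Diamond \neg (\Diamond r \lor s) requires \neg (\Diamond r \lor s) at some successor in {a, c, e, f}.
    At a: \neg (\Diamond r \lor s) is false.
    At c: \neg (\Diamond r \lor s) is false.
    At e: \neg (\Diamond r \lor s) is false.
    At f: \neg (\Diamond r \lor s) is false.
  So \Diamond \neg (\Diamond r \lor s) is false at g.

Yes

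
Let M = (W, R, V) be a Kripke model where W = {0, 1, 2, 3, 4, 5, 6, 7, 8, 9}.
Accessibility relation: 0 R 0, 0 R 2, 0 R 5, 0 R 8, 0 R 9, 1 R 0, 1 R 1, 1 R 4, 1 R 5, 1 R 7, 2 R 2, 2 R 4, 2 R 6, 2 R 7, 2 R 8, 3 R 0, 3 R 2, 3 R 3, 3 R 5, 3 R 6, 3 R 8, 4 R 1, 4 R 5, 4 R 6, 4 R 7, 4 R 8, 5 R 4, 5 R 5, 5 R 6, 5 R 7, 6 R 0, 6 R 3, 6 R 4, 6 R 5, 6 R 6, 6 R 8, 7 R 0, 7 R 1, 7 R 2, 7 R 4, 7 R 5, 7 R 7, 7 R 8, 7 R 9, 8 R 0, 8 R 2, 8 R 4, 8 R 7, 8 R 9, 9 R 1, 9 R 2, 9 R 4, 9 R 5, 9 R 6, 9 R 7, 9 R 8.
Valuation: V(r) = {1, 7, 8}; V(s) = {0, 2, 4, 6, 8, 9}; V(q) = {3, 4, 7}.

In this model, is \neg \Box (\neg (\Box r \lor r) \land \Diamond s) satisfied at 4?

Yes

At 4: \Box (\neg (\Box r \lor r) \land \Diamond s) is false, so \neg \Box (\neg (\Box r \lor r) \land \Diamond s) is true.
  At 4: \Box (\neg (\Box r \lor r) \land \Diamond s) requires \neg (\Box r \lor r) \land \Diamond s at every successor {1, 5, 6, 7, 8}.
    \neg (\Box r \lor r) \land \Diamond s fails at 1, so \Box (\neg (\Box r \lor r) \land \Diamond s) is false at 4.
      At 1: \neg (\Box r \lor r) is false, \Diamond s is true, so \neg (\Box r \lor r) \land \Diamond s is false.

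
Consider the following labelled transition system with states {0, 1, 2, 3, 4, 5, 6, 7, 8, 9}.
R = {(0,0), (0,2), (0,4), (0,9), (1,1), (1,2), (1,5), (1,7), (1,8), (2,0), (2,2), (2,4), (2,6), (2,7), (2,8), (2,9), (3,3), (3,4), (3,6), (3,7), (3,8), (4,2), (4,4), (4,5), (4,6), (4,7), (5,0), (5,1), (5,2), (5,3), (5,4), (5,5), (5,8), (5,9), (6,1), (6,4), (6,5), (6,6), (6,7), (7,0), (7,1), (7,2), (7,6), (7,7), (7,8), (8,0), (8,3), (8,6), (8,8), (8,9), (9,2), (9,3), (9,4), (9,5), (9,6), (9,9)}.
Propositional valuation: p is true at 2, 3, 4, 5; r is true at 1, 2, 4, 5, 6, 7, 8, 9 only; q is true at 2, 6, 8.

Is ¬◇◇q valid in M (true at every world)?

Let φ = ¬◇◇q. Evaluate φ at each world:
  0 (successors {0, 2, 4, 9}): φ is false.
  1 (successors {1, 2, 5, 7, 8}): φ is false.
  2 (successors {0, 2, 4, 6, 7, 8, 9}): φ is false.
  3 (successors {3, 4, 6, 7, 8}): φ is false.
  4 (successors {2, 4, 5, 6, 7}): φ is false.
  5 (successors {0, 1, 2, 3, 4, 5, 8, 9}): φ is false.
  6 (successors {1, 4, 5, 6, 7}): φ is false.
  7 (successors {0, 1, 2, 6, 7, 8}): φ is false.
  8 (successors {0, 3, 6, 8, 9}): φ is false.
  9 (successors {2, 3, 4, 5, 6, 9}): φ is false.
Detail at 0 (counterexample):
  At 0: ◇◇q is true, so ¬◇◇q is false.
    At 0: ◇◇q requires ◇q at some successor in {0, 2, 4, 9}.
      ◇q holds at 0, so ◇◇q is true at 0.

No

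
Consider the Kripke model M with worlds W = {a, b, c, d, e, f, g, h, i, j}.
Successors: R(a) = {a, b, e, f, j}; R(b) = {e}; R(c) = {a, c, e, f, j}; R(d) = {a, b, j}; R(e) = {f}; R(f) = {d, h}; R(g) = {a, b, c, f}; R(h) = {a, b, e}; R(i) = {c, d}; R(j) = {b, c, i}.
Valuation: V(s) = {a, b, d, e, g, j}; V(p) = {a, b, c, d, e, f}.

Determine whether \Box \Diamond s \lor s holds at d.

Yes

At d: \Box \Diamond s is true, s is true, so \Box \Diamond s \lor s is true.
  At d: \Box \Diamond s requires \Diamond s at every successor {a, b, j}.
      At a: \Diamond s requires s at some successor in {a, b, e, f, j}.
        s holds at a, so \Diamond s is true at a.
      At b: \Diamond s requires s at some successor in {e}.
        s holds at e, so \Diamond s is true at b.
      At j: \Diamond s requires s at some successor in {b, c, i}.
        s holds at b, so \Diamond s is true at j.
  So \Box \Diamond s is true at d.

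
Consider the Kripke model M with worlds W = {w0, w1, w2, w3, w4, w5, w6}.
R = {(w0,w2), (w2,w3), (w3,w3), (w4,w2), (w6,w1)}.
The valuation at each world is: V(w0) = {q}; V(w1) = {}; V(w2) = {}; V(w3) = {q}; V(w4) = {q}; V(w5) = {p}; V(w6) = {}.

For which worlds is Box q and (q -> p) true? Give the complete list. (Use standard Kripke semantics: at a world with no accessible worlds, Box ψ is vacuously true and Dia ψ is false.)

Recall that Box ψ holds at a world iff ψ holds at every accessible world, and Dia ψ holds iff ψ holds at some accessible world.
Let φ = Box q and (q -> p). Evaluate φ at each world:
  w0 (successors {w2}): φ is false.
  w1 (successors ∅): φ is true.
  w2 (successors {w3}): φ is true.
  w3 (successors {w3}): φ is false.
  w4 (successors {w2}): φ is false.
  w5 (successors ∅): φ is true.
  w6 (successors {w1}): φ is false.
For instance, at w4:
  At w4: Box q is false, q -> p is false, so Box q and (q -> p) is false.
    At w4: Box q requires q at every successor {w2}.
      q fails at w2, so Box q is false at w4.
Satisfying worlds: {w1, w2, w5}

w1, w2, w5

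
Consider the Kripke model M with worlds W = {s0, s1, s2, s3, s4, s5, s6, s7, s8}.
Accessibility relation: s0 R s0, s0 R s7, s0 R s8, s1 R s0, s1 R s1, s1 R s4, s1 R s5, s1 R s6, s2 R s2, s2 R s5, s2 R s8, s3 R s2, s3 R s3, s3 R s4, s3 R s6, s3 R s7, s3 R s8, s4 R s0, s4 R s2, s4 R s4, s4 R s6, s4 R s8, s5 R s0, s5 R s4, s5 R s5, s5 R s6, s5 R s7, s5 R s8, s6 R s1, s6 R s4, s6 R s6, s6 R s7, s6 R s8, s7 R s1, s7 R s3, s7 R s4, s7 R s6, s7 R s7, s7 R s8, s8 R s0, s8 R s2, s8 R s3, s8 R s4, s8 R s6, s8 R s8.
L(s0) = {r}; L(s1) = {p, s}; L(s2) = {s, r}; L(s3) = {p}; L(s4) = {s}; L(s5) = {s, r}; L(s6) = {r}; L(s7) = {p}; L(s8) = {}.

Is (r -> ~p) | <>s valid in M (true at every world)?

Yes

Let φ = (r -> ~p) | <>s. Evaluate φ at each world:
  s0 (successors {s0, s7, s8}): φ is true.
  s1 (successors {s0, s1, s4, s5, s6}): φ is true.
  s2 (successors {s2, s5, s8}): φ is true.
  s3 (successors {s2, s3, s4, s6, s7, s8}): φ is true.
  s4 (successors {s0, s2, s4, s6, s8}): φ is true.
  s5 (successors {s0, s4, s5, s6, s7, s8}): φ is true.
  s6 (successors {s1, s4, s6, s7, s8}): φ is true.
  s7 (successors {s1, s3, s4, s6, s7, s8}): φ is true.
  s8 (successors {s0, s2, s3, s4, s6, s8}): φ is true.
For instance, at s1:
  At s1: r -> ~p is true, <>s is true, so (r -> ~p) | <>s is true.
    At s1: <>s requires s at some successor in {s0, s1, s4, s5, s6}.
      s holds at s1, so <>s is true at s1.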